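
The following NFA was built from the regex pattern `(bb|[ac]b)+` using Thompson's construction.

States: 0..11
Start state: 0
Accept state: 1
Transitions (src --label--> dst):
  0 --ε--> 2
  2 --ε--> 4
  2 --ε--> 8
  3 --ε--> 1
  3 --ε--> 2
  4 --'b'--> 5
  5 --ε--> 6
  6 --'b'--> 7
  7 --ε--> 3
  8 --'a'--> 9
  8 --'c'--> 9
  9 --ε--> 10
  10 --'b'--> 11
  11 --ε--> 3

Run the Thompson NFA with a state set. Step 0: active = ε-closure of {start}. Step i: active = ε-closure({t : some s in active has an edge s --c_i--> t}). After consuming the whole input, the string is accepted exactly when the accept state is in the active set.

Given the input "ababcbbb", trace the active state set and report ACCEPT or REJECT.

initial (ε-close {0}): {0,2,4,8}
'a' @ 1: {9,10}
'b' @ 2: {1,2,3,4,8,11}  [accepting]
'a' @ 3: {9,10}
'b' @ 4: {1,2,3,4,8,11}  [accepting]
'c' @ 5: {9,10}
'b' @ 6: {1,2,3,4,8,11}  [accepting]
'b' @ 7: {5,6}
'b' @ 8: {1,2,3,4,7,8}  [accepting]
after full input: {1,2,3,4,7,8}  (accept=1 in)

Answer: ACCEPT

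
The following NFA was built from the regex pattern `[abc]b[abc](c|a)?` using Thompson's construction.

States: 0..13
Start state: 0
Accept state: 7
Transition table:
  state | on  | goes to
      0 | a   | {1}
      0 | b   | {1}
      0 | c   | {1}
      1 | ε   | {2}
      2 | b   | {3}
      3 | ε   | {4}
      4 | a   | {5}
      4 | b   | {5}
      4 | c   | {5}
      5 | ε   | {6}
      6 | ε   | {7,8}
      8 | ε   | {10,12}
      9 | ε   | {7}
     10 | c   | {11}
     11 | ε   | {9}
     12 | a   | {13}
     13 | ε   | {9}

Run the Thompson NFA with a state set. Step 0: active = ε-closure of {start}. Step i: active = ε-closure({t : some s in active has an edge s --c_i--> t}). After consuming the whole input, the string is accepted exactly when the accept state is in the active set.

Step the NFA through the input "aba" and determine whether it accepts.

Answer: ACCEPT

Trace:
S₀ = ε-closure({0}) = {0}
'a' @ 1: {1,2}
'b' @ 2: {3,4}
'a' @ 3: {5,6,7,8,10,12}  ✓accept
final: {5,6,7,8,10,12}; accept 7 in set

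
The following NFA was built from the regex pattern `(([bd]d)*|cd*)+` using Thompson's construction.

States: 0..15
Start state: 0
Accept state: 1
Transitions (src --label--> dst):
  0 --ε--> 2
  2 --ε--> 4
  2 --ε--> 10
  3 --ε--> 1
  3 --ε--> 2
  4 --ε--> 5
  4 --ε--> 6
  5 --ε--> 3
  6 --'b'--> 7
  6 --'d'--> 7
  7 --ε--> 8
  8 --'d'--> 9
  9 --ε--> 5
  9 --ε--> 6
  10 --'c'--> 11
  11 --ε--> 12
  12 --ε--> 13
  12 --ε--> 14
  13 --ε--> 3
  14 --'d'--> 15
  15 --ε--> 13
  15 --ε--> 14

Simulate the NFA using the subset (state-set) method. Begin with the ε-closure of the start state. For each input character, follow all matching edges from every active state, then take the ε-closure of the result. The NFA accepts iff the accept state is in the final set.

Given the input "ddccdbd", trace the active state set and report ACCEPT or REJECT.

Answer: ACCEPT

Trace:
start: ε-closure({0}) = {0,1,2,3,4,5,6,10}
'd' @ 1: {7,8}
'd' @ 2: {1,2,3,4,5,6,9,10}  ✓accept
'c' @ 3: {1,2,3,4,5,6,10,11,12,13,14}  ✓accept
'c' @ 4: {1,2,3,4,5,6,10,11,12,13,14}  ✓accept
'd' @ 5: {1,2,3,4,5,6,7,8,10,13,14,15}  ✓accept
'b' @ 6: {7,8}
'd' @ 7: {1,2,3,4,5,6,9,10}  ✓accept
end set {1,2,3,4,5,6,9,10} — state 1 in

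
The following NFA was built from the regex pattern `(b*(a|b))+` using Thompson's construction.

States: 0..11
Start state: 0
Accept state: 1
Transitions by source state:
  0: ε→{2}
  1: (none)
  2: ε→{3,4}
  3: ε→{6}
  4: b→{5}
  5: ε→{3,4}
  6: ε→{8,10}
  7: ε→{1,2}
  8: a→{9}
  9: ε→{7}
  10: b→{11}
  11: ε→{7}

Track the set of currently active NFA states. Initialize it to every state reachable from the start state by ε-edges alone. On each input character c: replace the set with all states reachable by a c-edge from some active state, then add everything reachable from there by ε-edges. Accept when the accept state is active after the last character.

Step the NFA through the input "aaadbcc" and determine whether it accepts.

S₀ = ε-closure({0}) = {0,2,3,4,6,8,10}
'a' @ 1: {1,2,3,4,6,7,8,9,10}  ✓accept
'a' @ 2: {1,2,3,4,6,7,8,9,10}  ✓accept
'a' @ 3: {1,2,3,4,6,7,8,9,10}  ✓accept
'd' @ 4: {}  — state set empty
rest 'bcc' ignored (set empty)
final: {}; accept 1 not in set

Answer: REJECT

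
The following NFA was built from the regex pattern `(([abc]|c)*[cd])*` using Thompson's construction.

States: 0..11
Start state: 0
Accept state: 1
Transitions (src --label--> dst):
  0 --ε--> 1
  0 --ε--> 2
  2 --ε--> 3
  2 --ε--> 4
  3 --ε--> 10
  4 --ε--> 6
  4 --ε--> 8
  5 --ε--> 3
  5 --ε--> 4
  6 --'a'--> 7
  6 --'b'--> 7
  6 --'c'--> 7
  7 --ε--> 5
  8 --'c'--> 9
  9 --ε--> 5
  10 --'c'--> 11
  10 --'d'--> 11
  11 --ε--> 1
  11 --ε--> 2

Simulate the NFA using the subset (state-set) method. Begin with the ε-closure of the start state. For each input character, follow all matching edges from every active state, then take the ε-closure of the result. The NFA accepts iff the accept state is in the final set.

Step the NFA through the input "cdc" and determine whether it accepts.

Answer: ACCEPT

Derivation:
initial (ε-close {0}): {0,1,2,3,4,6,8,10}
'c' @ 1: {1,2,3,4,5,6,7,8,9,10,11}  [accepting]
'd' @ 2: {1,2,3,4,6,8,10,11}  [accepting]
'c' @ 3: {1,2,3,4,5,6,7,8,9,10,11}  [accepting]
final: {1,2,3,4,5,6,7,8,9,10,11}; accept 1 in set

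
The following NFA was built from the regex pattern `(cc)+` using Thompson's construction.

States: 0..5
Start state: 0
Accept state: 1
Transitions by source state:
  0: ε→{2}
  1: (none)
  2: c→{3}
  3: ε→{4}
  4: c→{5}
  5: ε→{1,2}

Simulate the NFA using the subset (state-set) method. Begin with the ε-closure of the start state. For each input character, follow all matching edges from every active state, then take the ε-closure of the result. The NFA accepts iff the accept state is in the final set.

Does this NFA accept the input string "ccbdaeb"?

initial (ε-close {0}): {0,2}
'c' @ 1: {3,4}
'c' @ 2: {1,2,5}  (accept∈set)
'b' @ 3: {}  — dead — no transitions
rest 'daeb' ignored (set empty)
final: {}; accept 1 not in set

Answer: REJECT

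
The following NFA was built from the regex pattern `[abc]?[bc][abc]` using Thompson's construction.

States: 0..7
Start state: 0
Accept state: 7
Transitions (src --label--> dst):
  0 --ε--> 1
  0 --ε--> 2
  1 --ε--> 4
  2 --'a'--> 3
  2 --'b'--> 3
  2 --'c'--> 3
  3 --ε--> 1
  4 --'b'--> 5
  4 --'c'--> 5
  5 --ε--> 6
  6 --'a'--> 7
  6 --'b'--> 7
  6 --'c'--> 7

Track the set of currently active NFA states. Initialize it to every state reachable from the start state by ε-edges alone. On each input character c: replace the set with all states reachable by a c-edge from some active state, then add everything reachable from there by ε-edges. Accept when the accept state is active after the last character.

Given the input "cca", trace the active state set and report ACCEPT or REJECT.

start: ε-closure({0}) = {0,1,2,4}
'c' @ 1: {1,3,4,5,6}
'c' @ 2: {5,6,7}  ✓accept
'a' @ 3: {7}  ✓accept
final: {7}; accept 7 in set

Answer: ACCEPT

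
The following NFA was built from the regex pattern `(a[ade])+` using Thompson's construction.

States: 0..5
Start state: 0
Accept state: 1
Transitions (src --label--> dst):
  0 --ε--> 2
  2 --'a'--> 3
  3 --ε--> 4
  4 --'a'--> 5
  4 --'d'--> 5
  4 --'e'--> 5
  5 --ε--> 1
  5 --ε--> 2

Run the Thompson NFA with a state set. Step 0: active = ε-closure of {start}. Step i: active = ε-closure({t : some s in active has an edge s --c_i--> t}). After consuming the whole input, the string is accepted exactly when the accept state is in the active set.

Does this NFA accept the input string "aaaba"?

start: ε-closure({0}) = {0,2}
'a' @ 1: {3,4}
'a' @ 2: {1,2,5}  (accept∈set)
'a' @ 3: {3,4}
'b' @ 4: {}  — state set empty
rest 'a' ignored (set empty)
end set {} — state 1 not in

Answer: REJECT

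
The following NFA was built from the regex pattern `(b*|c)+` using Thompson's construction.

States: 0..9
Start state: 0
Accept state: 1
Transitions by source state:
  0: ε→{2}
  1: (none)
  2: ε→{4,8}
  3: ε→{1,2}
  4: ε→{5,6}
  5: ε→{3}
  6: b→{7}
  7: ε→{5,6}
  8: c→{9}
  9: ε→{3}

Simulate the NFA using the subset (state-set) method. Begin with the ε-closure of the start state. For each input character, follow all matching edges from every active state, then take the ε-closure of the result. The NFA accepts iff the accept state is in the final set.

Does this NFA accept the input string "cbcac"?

initial (ε-close {0}): {0,1,2,3,4,5,6,8}
'c' @ 1: {1,2,3,4,5,6,8,9}  ✓accept
'b' @ 2: {1,2,3,4,5,6,7,8}  ✓accept
'c' @ 3: {1,2,3,4,5,6,8,9}  ✓accept
'a' @ 4: {}  — dead — no transitions
rest 'c' ignored (set empty)
after full input: {}  (accept=1 not in)

Answer: REJECT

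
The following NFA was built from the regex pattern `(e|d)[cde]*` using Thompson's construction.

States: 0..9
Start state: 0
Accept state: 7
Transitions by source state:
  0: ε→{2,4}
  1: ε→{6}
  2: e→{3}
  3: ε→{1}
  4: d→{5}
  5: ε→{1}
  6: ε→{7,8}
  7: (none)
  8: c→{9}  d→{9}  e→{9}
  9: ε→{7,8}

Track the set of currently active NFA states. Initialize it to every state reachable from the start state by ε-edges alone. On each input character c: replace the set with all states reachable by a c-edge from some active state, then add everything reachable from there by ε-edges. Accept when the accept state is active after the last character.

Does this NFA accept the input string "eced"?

start: ε-closure({0}) = {0,2,4}
'e' @ 1: {1,3,6,7,8}  [accepting]
'c' @ 2: {7,8,9}  [accepting]
'e' @ 3: {7,8,9}  [accepting]
'd' @ 4: {7,8,9}  [accepting]
final: {7,8,9}; accept 7 in set

Answer: ACCEPT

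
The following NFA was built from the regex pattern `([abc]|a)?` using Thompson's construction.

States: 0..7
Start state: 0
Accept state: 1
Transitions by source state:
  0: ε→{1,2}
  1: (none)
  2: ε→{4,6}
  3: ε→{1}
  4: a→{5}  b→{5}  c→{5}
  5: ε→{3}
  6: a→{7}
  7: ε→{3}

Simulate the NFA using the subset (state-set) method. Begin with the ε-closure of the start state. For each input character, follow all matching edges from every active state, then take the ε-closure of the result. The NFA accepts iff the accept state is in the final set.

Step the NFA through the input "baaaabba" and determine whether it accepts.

Answer: REJECT

Derivation:
start: ε-closure({0}) = {0,1,2,4,6}
'b' @ 1: {1,3,5}  [accepting]
'a' @ 2: {}  — state set empty
rest 'aaabba' ignored (set empty)
after full input: {}  (accept=1 not in)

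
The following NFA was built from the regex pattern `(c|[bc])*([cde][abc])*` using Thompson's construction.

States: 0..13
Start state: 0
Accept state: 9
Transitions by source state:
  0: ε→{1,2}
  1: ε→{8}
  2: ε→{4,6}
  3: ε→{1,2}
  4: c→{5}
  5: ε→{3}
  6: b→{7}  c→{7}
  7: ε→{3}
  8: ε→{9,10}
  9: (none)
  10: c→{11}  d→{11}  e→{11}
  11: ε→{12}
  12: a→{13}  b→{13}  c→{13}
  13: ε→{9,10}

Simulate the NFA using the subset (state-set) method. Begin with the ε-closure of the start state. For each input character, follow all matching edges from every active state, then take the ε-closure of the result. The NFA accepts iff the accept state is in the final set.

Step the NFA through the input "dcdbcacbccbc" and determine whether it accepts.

S₀ = ε-closure({0}) = {0,1,2,4,6,8,9,10}
'd' @ 1: {11,12}
'c' @ 2: {9,10,13}  [accepting]
'd' @ 3: {11,12}
'b' @ 4: {9,10,13}  [accepting]
'c' @ 5: {11,12}
'a' @ 6: {9,10,13}  [accepting]
'c' @ 7: {11,12}
'b' @ 8: {9,10,13}  [accepting]
'c' @ 9: {11,12}
'c' @ 10: {9,10,13}  [accepting]
'b' @ 11: {}  — no active states
rest 'c' ignored (set empty)
after full input: {}  (accept=9 not in)

Answer: REJECT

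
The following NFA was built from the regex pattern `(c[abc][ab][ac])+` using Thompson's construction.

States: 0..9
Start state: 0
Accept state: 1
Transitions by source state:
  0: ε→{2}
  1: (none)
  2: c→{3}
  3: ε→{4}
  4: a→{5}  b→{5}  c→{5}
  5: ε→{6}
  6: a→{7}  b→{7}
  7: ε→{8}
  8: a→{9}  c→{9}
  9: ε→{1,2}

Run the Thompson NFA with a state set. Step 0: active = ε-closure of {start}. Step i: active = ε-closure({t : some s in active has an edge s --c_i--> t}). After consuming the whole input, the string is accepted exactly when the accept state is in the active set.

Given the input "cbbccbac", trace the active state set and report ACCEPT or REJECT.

Answer: ACCEPT

Trace:
start: ε-closure({0}) = {0,2}
'c' @ 1: {3,4}
'b' @ 2: {5,6}
'b' @ 3: {7,8}
'c' @ 4: {1,2,9}  (accept∈set)
'c' @ 5: {3,4}
'b' @ 6: {5,6}
'a' @ 7: {7,8}
'c' @ 8: {1,2,9}  (accept∈set)
end set {1,2,9} — state 1 in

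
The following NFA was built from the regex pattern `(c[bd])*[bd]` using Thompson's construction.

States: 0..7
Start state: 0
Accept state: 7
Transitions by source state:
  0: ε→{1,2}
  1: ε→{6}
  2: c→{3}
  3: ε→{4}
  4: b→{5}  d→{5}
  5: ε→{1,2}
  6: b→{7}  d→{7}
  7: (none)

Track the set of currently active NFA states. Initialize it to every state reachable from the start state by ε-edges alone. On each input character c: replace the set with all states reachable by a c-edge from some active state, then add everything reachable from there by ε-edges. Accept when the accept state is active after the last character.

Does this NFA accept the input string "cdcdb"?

Answer: ACCEPT

Derivation:
S₀ = ε-closure({0}) = {0,1,2,6}
'c' @ 1: {3,4}
'd' @ 2: {1,2,5,6}
'c' @ 3: {3,4}
'd' @ 4: {1,2,5,6}
'b' @ 5: {7}  [accepting]
end set {7} — state 7 in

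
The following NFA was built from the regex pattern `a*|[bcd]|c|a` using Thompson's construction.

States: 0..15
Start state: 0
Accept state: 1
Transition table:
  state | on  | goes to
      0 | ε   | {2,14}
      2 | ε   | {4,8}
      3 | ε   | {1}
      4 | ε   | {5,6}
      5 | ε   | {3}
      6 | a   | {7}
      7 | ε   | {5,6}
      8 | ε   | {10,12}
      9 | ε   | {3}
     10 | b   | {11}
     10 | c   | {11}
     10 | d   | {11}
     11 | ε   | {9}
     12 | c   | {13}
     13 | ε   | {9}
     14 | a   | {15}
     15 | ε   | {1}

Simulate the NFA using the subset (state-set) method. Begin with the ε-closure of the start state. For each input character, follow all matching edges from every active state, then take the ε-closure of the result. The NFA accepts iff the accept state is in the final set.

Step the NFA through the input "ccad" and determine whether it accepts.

S₀ = ε-closure({0}) = {0,1,2,3,4,5,6,8,10,12,14}
'c' @ 1: {1,3,9,11,13}  [accepting]
'c' @ 2: {}  — state set empty
rest 'ad' ignored (set empty)
final: {}; accept 1 not in set

Answer: REJECT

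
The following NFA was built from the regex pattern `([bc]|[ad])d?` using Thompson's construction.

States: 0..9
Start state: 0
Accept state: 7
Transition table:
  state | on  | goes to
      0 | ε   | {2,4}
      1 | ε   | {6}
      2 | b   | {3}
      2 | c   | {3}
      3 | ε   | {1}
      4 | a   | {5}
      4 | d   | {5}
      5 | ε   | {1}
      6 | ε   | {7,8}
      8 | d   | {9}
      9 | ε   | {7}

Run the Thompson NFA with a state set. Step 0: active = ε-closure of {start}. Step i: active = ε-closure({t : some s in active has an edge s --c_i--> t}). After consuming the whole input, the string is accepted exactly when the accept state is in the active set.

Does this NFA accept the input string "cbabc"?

initial (ε-close {0}): {0,2,4}
'c' @ 1: {1,3,6,7,8}  ✓accept
'b' @ 2: {}  — no active states
rest 'abc' ignored (set empty)
end set {} — state 7 not in

Answer: REJECT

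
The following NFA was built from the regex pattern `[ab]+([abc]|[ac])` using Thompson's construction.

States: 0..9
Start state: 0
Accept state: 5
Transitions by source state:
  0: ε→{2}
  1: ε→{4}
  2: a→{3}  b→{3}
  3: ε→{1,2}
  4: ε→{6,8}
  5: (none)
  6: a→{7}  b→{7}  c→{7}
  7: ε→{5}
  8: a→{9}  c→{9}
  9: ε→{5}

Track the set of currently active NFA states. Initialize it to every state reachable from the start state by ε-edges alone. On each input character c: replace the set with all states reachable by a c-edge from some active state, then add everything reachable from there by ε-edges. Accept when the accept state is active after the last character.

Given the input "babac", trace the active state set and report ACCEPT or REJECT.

Answer: ACCEPT

Trace:
initial (ε-close {0}): {0,2}
'b' @ 1: {1,2,3,4,6,8}
'a' @ 2: {1,2,3,4,5,6,7,8,9}  [accepting]
'b' @ 3: {1,2,3,4,5,6,7,8}  [accepting]
'a' @ 4: {1,2,3,4,5,6,7,8,9}  [accepting]
'c' @ 5: {5,7,9}  [accepting]
end set {5,7,9} — state 5 in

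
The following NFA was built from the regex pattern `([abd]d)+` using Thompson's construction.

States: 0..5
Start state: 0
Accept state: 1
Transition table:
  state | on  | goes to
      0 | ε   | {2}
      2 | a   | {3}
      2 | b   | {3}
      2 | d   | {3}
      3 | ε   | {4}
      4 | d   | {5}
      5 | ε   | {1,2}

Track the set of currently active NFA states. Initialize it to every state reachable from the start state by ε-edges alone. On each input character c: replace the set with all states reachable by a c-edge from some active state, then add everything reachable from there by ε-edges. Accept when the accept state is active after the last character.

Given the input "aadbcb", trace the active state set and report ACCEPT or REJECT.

Answer: REJECT

Trace:
S₀ = ε-closure({0}) = {0,2}
'a' @ 1: {3,4}
'a' @ 2: {}  — state set empty
rest 'dbcb' ignored (set empty)
end set {} — state 1 not in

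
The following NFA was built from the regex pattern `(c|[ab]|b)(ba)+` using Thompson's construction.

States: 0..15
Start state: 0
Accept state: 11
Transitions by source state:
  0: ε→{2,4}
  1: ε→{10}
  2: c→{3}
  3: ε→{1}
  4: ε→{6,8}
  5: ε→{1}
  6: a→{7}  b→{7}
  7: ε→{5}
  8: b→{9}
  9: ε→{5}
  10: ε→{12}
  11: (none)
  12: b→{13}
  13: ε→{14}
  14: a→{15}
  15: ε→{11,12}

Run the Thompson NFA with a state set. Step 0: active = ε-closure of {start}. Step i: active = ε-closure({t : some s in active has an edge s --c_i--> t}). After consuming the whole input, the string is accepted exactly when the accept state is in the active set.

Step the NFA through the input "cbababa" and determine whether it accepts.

start: ε-closure({0}) = {0,2,4,6,8}
'c' @ 1: {1,3,10,12}
'b' @ 2: {13,14}
'a' @ 3: {11,12,15}  (accept∈set)
'b' @ 4: {13,14}
'a' @ 5: {11,12,15}  (accept∈set)
'b' @ 6: {13,14}
'a' @ 7: {11,12,15}  (accept∈set)
final: {11,12,15}; accept 11 in set

Answer: ACCEPT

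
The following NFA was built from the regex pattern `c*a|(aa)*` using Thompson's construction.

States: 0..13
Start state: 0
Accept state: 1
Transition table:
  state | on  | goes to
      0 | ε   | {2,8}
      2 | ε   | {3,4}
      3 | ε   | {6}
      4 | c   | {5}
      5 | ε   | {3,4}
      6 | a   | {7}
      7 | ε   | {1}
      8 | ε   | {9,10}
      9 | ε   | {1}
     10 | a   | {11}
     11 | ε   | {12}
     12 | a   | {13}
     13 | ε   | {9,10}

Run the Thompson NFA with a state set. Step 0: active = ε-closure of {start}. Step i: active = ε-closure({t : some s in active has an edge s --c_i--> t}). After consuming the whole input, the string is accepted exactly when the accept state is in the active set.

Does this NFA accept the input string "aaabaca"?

initial (ε-close {0}): {0,1,2,3,4,6,8,9,10}
'a' @ 1: {1,7,11,12}  ✓accept
'a' @ 2: {1,9,10,13}  ✓accept
'a' @ 3: {11,12}
'b' @ 4: {}  — state set empty
rest 'aca' ignored (set empty)
after full input: {}  (accept=1 not in)

Answer: REJECT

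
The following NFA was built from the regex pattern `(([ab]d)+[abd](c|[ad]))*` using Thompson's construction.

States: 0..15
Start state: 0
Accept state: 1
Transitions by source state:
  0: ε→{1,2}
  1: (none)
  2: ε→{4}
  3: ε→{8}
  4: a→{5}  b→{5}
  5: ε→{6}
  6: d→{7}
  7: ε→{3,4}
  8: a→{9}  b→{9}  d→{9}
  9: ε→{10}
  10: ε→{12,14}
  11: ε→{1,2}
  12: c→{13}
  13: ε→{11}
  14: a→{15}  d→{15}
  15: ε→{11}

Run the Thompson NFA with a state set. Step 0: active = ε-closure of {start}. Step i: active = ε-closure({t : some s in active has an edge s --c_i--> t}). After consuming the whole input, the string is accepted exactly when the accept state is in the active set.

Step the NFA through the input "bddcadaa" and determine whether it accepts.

Answer: ACCEPT

Trace:
start: ε-closure({0}) = {0,1,2,4}
'b' @ 1: {5,6}
'd' @ 2: {3,4,7,8}
'd' @ 3: {9,10,12,14}
'c' @ 4: {1,2,4,11,13}  [accepting]
'a' @ 5: {5,6}
'd' @ 6: {3,4,7,8}
'a' @ 7: {5,6,9,10,12,14}
'a' @ 8: {1,2,4,11,15}  [accepting]
final: {1,2,4,11,15}; accept 1 in set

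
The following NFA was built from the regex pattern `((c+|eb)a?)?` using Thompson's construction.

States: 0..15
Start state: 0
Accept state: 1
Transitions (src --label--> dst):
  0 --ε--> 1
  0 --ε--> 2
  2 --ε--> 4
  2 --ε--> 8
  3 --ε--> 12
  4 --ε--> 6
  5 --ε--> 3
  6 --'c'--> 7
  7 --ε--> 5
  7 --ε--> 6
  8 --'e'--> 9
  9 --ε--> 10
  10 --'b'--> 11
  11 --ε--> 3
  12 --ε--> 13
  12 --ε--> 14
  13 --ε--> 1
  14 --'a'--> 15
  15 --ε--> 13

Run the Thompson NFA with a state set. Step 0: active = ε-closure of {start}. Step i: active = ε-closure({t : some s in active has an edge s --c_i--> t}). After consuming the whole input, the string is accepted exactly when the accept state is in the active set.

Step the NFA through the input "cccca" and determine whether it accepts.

Answer: ACCEPT

Derivation:
S₀ = ε-closure({0}) = {0,1,2,4,6,8}
'c' @ 1: {1,3,5,6,7,12,13,14}  (accept∈set)
'c' @ 2: {1,3,5,6,7,12,13,14}  (accept∈set)
'c' @ 3: {1,3,5,6,7,12,13,14}  (accept∈set)
'c' @ 4: {1,3,5,6,7,12,13,14}  (accept∈set)
'a' @ 5: {1,13,15}  (accept∈set)
after full input: {1,13,15}  (accept=1 in)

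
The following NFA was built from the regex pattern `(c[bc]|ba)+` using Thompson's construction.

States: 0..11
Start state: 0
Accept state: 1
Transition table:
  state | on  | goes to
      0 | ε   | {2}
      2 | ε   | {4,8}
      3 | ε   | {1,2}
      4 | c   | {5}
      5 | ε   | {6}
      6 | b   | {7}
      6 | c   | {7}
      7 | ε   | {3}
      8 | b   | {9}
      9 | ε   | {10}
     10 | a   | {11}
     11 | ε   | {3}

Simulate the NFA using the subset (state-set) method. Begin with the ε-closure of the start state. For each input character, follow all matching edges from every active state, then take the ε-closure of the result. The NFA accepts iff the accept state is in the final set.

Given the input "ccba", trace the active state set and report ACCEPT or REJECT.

Answer: ACCEPT

Derivation:
start: ε-closure({0}) = {0,2,4,8}
'c' @ 1: {5,6}
'c' @ 2: {1,2,3,4,7,8}  ✓accept
'b' @ 3: {9,10}
'a' @ 4: {1,2,3,4,8,11}  ✓accept
end set {1,2,3,4,8,11} — state 1 in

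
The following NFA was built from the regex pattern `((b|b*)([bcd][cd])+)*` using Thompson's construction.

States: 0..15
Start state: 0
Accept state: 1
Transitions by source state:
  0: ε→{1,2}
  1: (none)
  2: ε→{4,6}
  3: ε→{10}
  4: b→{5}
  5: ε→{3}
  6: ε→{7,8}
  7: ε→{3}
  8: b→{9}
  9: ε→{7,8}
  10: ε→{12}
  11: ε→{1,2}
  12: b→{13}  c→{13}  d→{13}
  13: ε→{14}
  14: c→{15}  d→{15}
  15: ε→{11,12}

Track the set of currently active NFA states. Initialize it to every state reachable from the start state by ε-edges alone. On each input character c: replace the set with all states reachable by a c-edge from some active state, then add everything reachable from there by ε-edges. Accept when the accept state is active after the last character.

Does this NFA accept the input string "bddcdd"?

S₀ = ε-closure({0}) = {0,1,2,3,4,6,7,8,10,12}
'b' @ 1: {3,5,7,8,9,10,12,13,14}
'd' @ 2: {1,2,3,4,6,7,8,10,11,12,13,14,15}  (accept∈set)
'd' @ 3: {1,2,3,4,6,7,8,10,11,12,13,14,15}  (accept∈set)
'c' @ 4: {1,2,3,4,6,7,8,10,11,12,13,14,15}  (accept∈set)
'd' @ 5: {1,2,3,4,6,7,8,10,11,12,13,14,15}  (accept∈set)
'd' @ 6: {1,2,3,4,6,7,8,10,11,12,13,14,15}  (accept∈set)
after full input: {1,2,3,4,6,7,8,10,11,12,13,14,15}  (accept=1 in)

Answer: ACCEPT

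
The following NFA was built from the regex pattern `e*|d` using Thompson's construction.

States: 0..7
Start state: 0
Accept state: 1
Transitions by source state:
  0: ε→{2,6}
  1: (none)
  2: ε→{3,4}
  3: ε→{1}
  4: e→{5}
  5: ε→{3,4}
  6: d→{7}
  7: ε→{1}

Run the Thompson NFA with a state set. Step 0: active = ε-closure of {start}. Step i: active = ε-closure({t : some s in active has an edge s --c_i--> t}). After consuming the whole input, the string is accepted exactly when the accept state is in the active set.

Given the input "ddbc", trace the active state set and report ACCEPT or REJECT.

S₀ = ε-closure({0}) = {0,1,2,3,4,6}
'd' @ 1: {1,7}  [accepting]
'd' @ 2: {}  — dead — no transitions
rest 'bc' ignored (set empty)
after full input: {}  (accept=1 not in)

Answer: REJECT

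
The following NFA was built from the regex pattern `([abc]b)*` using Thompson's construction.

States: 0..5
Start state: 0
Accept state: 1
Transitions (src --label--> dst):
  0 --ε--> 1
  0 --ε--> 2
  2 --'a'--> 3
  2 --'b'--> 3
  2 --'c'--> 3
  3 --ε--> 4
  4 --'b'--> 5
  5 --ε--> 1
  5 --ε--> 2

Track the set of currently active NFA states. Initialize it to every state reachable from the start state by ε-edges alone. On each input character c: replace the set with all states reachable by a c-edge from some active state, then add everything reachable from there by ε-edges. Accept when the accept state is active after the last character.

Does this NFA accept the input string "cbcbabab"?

Answer: ACCEPT

Trace:
S₀ = ε-closure({0}) = {0,1,2}
'c' @ 1: {3,4}
'b' @ 2: {1,2,5}  (accept∈set)
'c' @ 3: {3,4}
'b' @ 4: {1,2,5}  (accept∈set)
'a' @ 5: {3,4}
'b' @ 6: {1,2,5}  (accept∈set)
'a' @ 7: {3,4}
'b' @ 8: {1,2,5}  (accept∈set)
final: {1,2,5}; accept 1 in set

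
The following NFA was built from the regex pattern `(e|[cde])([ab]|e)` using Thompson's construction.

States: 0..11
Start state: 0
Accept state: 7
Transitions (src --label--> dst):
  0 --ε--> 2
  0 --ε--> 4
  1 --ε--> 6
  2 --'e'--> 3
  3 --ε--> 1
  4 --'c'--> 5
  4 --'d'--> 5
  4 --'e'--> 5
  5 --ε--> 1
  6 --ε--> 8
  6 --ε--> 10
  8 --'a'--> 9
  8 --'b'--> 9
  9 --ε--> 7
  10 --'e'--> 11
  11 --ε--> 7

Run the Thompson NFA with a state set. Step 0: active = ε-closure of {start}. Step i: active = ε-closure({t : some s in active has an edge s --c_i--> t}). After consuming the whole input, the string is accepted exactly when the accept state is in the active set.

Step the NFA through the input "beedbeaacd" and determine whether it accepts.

initial (ε-close {0}): {0,2,4}
'b' @ 1: {}  — no active states
rest 'eedbeaacd' ignored (set empty)
after full input: {}  (accept=7 not in)

Answer: REJECT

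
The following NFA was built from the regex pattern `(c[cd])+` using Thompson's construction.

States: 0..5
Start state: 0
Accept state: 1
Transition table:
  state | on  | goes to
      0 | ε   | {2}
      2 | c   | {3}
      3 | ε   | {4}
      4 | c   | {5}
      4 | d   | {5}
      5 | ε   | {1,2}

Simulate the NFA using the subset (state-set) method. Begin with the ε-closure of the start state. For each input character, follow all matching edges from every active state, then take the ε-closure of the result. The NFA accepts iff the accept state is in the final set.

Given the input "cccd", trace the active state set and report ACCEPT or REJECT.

Answer: ACCEPT

Derivation:
S₀ = ε-closure({0}) = {0,2}
'c' @ 1: {3,4}
'c' @ 2: {1,2,5}  ✓accept
'c' @ 3: {3,4}
'd' @ 4: {1,2,5}  ✓accept
end set {1,2,5} — state 1 in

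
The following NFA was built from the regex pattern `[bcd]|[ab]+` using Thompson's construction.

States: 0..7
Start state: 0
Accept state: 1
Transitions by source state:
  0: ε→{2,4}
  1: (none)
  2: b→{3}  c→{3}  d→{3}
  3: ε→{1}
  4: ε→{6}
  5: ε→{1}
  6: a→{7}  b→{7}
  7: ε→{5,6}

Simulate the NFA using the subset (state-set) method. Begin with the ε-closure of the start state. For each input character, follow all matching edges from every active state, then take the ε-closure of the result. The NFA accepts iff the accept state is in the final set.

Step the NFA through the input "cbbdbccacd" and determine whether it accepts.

initial (ε-close {0}): {0,2,4,6}
'c' @ 1: {1,3}  [accepting]
'b' @ 2: {}  — no active states
rest 'bdbccacd' ignored (set empty)
after full input: {}  (accept=1 not in)

Answer: REJECT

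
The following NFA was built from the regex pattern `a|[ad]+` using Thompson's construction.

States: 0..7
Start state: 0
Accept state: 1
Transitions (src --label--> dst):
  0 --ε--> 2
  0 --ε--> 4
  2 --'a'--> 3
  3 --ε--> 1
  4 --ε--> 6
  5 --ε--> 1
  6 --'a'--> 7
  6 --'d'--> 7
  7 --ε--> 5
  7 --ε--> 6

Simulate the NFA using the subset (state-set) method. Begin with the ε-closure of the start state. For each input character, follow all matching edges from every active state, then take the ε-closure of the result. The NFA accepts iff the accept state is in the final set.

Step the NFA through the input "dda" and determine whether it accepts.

Answer: ACCEPT

Steps:
S₀ = ε-closure({0}) = {0,2,4,6}
'd' @ 1: {1,5,6,7}  ✓accept
'd' @ 2: {1,5,6,7}  ✓accept
'a' @ 3: {1,5,6,7}  ✓accept
after full input: {1,5,6,7}  (accept=1 in)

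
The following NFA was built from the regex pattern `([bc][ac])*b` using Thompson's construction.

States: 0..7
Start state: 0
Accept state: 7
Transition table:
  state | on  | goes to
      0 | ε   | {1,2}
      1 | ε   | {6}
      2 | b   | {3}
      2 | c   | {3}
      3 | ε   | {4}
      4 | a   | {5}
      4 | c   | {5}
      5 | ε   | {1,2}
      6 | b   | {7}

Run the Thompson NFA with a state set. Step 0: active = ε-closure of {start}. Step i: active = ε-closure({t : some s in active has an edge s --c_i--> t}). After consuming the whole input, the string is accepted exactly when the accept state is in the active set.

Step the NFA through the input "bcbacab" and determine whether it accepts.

Answer: ACCEPT

Steps:
initial (ε-close {0}): {0,1,2,6}
'b' @ 1: {3,4,7}  [accepting]
'c' @ 2: {1,2,5,6}
'b' @ 3: {3,4,7}  [accepting]
'a' @ 4: {1,2,5,6}
'c' @ 5: {3,4}
'a' @ 6: {1,2,5,6}
'b' @ 7: {3,4,7}  [accepting]
final: {3,4,7}; accept 7 in set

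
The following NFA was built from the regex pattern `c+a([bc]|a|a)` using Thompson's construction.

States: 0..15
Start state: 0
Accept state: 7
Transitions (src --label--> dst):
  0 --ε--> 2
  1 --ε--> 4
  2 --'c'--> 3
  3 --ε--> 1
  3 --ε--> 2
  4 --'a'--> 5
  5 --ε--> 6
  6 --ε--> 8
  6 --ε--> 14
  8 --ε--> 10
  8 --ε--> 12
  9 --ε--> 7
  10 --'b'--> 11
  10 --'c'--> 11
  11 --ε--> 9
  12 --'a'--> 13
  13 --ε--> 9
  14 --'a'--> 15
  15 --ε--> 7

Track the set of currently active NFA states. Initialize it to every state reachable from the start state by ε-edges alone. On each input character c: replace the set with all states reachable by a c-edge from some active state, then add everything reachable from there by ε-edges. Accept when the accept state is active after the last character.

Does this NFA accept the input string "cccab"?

Answer: ACCEPT

Trace:
S₀ = ε-closure({0}) = {0,2}
'c' @ 1: {1,2,3,4}
'c' @ 2: {1,2,3,4}
'c' @ 3: {1,2,3,4}
'a' @ 4: {5,6,8,10,12,14}
'b' @ 5: {7,9,11}  ✓accept
final: {7,9,11}; accept 7 in set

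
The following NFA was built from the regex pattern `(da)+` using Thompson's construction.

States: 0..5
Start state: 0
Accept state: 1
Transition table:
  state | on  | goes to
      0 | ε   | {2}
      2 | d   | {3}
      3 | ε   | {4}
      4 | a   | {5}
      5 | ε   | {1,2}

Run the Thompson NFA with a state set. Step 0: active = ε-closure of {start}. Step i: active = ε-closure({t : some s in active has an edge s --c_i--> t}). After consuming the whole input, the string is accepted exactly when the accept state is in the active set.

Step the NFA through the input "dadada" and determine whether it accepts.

initial (ε-close {0}): {0,2}
'd' @ 1: {3,4}
'a' @ 2: {1,2,5}  ✓accept
'd' @ 3: {3,4}
'a' @ 4: {1,2,5}  ✓accept
'd' @ 5: {3,4}
'a' @ 6: {1,2,5}  ✓accept
after full input: {1,2,5}  (accept=1 in)

Answer: ACCEPT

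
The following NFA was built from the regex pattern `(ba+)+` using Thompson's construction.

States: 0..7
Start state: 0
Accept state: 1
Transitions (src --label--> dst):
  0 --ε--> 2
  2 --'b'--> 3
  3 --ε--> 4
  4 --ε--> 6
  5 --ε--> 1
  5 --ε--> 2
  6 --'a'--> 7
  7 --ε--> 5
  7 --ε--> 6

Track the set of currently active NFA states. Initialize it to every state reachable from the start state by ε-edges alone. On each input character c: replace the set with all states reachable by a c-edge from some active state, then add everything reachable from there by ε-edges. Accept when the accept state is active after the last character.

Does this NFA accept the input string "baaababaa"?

S₀ = ε-closure({0}) = {0,2}
'b' @ 1: {3,4,6}
'a' @ 2: {1,2,5,6,7}  (accept∈set)
'a' @ 3: {1,2,5,6,7}  (accept∈set)
'a' @ 4: {1,2,5,6,7}  (accept∈set)
'b' @ 5: {3,4,6}
'a' @ 6: {1,2,5,6,7}  (accept∈set)
'b' @ 7: {3,4,6}
'a' @ 8: {1,2,5,6,7}  (accept∈set)
'a' @ 9: {1,2,5,6,7}  (accept∈set)
after full input: {1,2,5,6,7}  (accept=1 in)

Answer: ACCEPT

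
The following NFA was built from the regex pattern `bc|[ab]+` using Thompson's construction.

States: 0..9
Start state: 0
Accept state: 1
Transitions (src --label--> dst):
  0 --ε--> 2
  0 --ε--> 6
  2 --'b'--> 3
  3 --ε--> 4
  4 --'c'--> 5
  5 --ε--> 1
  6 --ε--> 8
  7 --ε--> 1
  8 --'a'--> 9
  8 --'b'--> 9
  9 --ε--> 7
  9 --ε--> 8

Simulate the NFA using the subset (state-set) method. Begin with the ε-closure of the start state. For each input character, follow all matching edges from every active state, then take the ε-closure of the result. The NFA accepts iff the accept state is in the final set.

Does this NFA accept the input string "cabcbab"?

start: ε-closure({0}) = {0,2,6,8}
'c' @ 1: {}  — state set empty
rest 'abcbab' ignored (set empty)
after full input: {}  (accept=1 not in)

Answer: REJECT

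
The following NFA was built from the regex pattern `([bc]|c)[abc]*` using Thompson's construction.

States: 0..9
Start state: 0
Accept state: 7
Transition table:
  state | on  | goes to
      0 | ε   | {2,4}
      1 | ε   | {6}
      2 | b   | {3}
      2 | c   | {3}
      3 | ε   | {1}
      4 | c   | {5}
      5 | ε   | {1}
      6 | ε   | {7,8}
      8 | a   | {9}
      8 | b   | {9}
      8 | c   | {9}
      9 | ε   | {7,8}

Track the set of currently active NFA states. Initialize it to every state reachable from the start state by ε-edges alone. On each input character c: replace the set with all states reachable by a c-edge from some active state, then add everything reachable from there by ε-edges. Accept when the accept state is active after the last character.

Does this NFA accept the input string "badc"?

start: ε-closure({0}) = {0,2,4}
'b' @ 1: {1,3,6,7,8}  [accepting]
'a' @ 2: {7,8,9}  [accepting]
'd' @ 3: {}  — no active states
rest 'c' ignored (set empty)
end set {} — state 7 not in

Answer: REJECT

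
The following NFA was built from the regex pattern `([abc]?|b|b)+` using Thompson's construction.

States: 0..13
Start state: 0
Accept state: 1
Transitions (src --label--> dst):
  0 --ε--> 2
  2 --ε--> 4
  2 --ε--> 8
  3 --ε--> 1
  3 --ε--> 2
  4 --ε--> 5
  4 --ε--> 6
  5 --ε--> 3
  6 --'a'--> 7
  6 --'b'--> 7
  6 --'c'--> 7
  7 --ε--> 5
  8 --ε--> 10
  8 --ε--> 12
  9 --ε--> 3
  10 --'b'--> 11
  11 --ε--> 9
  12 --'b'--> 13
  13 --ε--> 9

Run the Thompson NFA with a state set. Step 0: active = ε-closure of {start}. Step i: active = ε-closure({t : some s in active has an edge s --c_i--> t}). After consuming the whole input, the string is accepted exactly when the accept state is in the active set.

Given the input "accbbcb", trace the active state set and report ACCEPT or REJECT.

Answer: ACCEPT

Trace:
start: ε-closure({0}) = {0,1,2,3,4,5,6,8,10,12}
'a' @ 1: {1,2,3,4,5,6,7,8,10,12}  (accept∈set)
'c' @ 2: {1,2,3,4,5,6,7,8,10,12}  (accept∈set)
'c' @ 3: {1,2,3,4,5,6,7,8,10,12}  (accept∈set)
'b' @ 4: {1,2,3,4,5,6,7,8,9,10,11,12,13}  (accept∈set)
'b' @ 5: {1,2,3,4,5,6,7,8,9,10,11,12,13}  (accept∈set)
'c' @ 6: {1,2,3,4,5,6,7,8,10,12}  (accept∈set)
'b' @ 7: {1,2,3,4,5,6,7,8,9,10,11,12,13}  (accept∈set)
final: {1,2,3,4,5,6,7,8,9,10,11,12,13}; accept 1 in set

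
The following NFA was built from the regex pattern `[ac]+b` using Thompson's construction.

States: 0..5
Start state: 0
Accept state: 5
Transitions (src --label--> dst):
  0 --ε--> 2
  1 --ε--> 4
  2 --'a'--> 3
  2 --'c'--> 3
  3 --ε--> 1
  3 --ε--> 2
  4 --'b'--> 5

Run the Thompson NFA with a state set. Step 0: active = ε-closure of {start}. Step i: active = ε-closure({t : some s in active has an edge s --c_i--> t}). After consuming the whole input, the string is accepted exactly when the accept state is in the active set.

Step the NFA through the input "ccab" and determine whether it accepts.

initial (ε-close {0}): {0,2}
'c' @ 1: {1,2,3,4}
'c' @ 2: {1,2,3,4}
'a' @ 3: {1,2,3,4}
'b' @ 4: {5}  [accepting]
end set {5} — state 5 in

Answer: ACCEPT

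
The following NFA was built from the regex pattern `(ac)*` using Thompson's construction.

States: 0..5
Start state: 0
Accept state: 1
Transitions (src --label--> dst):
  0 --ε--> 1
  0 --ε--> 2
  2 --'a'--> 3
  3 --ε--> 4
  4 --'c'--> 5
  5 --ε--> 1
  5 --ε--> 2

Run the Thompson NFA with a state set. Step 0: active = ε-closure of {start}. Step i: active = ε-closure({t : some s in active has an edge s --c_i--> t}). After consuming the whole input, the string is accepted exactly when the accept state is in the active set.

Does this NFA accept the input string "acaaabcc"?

initial (ε-close {0}): {0,1,2}
'a' @ 1: {3,4}
'c' @ 2: {1,2,5}  (accept∈set)
'a' @ 3: {3,4}
'a' @ 4: {}  — dead — no transitions
rest 'abcc' ignored (set empty)
final: {}; accept 1 not in set

Answer: REJECT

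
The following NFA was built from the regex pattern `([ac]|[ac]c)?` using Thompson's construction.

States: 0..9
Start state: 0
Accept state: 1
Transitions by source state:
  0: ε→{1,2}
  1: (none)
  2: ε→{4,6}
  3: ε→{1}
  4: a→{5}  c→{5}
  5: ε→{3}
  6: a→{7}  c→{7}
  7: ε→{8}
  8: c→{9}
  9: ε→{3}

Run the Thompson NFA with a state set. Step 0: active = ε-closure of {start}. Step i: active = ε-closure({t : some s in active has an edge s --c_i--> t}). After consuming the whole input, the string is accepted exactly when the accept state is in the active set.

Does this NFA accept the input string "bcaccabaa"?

Answer: REJECT

Derivation:
initial (ε-close {0}): {0,1,2,4,6}
'b' @ 1: {}  — dead — no transitions
rest 'caccabaa' ignored (set empty)
end set {} — state 1 not in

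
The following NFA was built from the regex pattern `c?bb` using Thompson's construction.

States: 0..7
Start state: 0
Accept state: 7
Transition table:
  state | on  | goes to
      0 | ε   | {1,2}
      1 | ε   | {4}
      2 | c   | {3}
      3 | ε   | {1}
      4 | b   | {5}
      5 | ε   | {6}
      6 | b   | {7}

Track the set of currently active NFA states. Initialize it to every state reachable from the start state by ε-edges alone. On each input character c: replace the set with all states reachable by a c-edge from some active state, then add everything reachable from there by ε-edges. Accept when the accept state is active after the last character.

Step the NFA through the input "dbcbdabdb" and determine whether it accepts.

Answer: REJECT

Steps:
S₀ = ε-closure({0}) = {0,1,2,4}
'd' @ 1: {}  — dead — no transitions
rest 'bcbdabdb' ignored (set empty)
end set {} — state 7 not in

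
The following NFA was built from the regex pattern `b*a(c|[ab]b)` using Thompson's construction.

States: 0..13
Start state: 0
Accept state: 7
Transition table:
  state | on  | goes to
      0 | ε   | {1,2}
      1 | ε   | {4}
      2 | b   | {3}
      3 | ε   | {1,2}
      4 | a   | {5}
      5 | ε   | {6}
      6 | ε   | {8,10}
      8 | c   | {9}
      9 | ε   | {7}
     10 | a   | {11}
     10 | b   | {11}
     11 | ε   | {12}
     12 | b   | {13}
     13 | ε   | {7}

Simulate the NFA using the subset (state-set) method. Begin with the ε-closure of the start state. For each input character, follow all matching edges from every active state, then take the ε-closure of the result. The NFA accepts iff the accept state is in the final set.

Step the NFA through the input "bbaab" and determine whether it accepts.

start: ε-closure({0}) = {0,1,2,4}
'b' @ 1: {1,2,3,4}
'b' @ 2: {1,2,3,4}
'a' @ 3: {5,6,8,10}
'a' @ 4: {11,12}
'b' @ 5: {7,13}  [accepting]
final: {7,13}; accept 7 in set

Answer: ACCEPT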